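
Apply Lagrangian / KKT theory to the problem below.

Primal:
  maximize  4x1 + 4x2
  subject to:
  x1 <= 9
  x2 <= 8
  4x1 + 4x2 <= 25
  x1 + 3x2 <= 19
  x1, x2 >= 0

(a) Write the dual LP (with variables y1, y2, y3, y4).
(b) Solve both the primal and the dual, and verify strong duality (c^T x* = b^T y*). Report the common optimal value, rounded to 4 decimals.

The standard primal-dual pair for 'max c^T x s.t. A x <= b, x >= 0' is:
  Dual:  min b^T y  s.t.  A^T y >= c,  y >= 0.

So the dual LP is:
  minimize  9y1 + 8y2 + 25y3 + 19y4
  subject to:
    y1 + 4y3 + y4 >= 4
    y2 + 4y3 + 3y4 >= 4
    y1, y2, y3, y4 >= 0

Solving the primal: x* = (6.25, 0).
  primal value c^T x* = 25.
Solving the dual: y* = (0, 0, 1, 0).
  dual value b^T y* = 25.
Strong duality: c^T x* = b^T y*. Confirmed.

25


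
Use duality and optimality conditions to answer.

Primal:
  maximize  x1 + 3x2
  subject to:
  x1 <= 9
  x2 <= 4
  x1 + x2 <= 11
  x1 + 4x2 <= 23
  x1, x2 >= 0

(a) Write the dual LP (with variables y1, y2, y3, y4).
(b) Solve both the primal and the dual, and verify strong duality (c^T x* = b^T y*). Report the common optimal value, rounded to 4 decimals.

The standard primal-dual pair for 'max c^T x s.t. A x <= b, x >= 0' is:
  Dual:  min b^T y  s.t.  A^T y >= c,  y >= 0.

So the dual LP is:
  minimize  9y1 + 4y2 + 11y3 + 23y4
  subject to:
    y1 + y3 + y4 >= 1
    y2 + y3 + 4y4 >= 3
    y1, y2, y3, y4 >= 0

Solving the primal: x* = (7, 4).
  primal value c^T x* = 19.
Solving the dual: y* = (0, 0, 0.3333, 0.6667).
  dual value b^T y* = 19.
Strong duality: c^T x* = b^T y*. Confirmed.

19


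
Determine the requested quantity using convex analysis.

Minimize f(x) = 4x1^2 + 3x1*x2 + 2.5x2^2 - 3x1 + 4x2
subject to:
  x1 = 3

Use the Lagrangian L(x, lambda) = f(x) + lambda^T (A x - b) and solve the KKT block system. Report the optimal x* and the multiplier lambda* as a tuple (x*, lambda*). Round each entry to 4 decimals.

Form the Lagrangian:
  L(x, lambda) = (1/2) x^T Q x + c^T x + lambda^T (A x - b)
Stationarity (grad_x L = 0): Q x + c + A^T lambda = 0.
Primal feasibility: A x = b.

This gives the KKT block system:
  [ Q   A^T ] [ x     ]   [-c ]
  [ A    0  ] [ lambda ] = [ b ]

Solving the linear system:
  x*      = (3, -2.6)
  lambda* = (-13.2)
  f(x*)   = 10.1

x* = (3, -2.6), lambda* = (-13.2)


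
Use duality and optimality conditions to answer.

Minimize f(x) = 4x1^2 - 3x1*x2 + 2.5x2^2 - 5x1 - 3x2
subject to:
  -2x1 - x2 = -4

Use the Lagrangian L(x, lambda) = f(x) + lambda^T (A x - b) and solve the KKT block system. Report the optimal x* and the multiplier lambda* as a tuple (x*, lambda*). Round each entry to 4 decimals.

Form the Lagrangian:
  L(x, lambda) = (1/2) x^T Q x + c^T x + lambda^T (A x - b)
Stationarity (grad_x L = 0): Q x + c + A^T lambda = 0.
Primal feasibility: A x = b.

This gives the KKT block system:
  [ Q   A^T ] [ x     ]   [-c ]
  [ A    0  ] [ lambda ] = [ b ]

Solving the linear system:
  x*      = (1.275, 1.45)
  lambda* = (0.425)
  f(x*)   = -4.5125

x* = (1.275, 1.45), lambda* = (0.425)


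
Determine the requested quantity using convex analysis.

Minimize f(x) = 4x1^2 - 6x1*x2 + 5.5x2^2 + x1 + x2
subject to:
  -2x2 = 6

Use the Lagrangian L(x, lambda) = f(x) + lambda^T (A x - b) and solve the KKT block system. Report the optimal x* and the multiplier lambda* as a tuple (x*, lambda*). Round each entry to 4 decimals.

Form the Lagrangian:
  L(x, lambda) = (1/2) x^T Q x + c^T x + lambda^T (A x - b)
Stationarity (grad_x L = 0): Q x + c + A^T lambda = 0.
Primal feasibility: A x = b.

This gives the KKT block system:
  [ Q   A^T ] [ x     ]   [-c ]
  [ A    0  ] [ lambda ] = [ b ]

Solving the linear system:
  x*      = (-2.375, -3)
  lambda* = (-8.875)
  f(x*)   = 23.9375

x* = (-2.375, -3), lambda* = (-8.875)


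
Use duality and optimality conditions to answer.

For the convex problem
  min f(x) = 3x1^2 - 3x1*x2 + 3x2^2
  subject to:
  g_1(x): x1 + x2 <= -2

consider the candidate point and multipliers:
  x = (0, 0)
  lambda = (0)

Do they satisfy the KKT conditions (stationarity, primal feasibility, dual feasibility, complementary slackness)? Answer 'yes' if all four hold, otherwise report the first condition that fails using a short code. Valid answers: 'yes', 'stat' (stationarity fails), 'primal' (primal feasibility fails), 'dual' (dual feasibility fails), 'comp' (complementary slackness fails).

Gradient of f: grad f(x) = Q x + c = (0, 0)
Constraint values g_i(x) = a_i^T x - b_i:
  g_1((0, 0)) = 2
Stationarity residual: grad f(x) + sum_i lambda_i a_i = (0, 0)
  -> stationarity OK
Primal feasibility (all g_i <= 0): FAILS
Dual feasibility (all lambda_i >= 0): OK
Complementary slackness (lambda_i * g_i(x) = 0 for all i): OK

Verdict: the first failing condition is primal_feasibility -> primal.

primal


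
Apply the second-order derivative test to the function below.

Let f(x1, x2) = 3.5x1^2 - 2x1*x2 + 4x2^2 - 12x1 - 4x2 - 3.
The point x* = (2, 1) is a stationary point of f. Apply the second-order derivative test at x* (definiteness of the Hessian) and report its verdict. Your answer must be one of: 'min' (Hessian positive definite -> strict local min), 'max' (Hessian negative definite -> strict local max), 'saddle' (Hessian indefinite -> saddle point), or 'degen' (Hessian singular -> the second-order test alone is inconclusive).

Compute the Hessian H = grad^2 f:
  H = [[7, -2], [-2, 8]]
Verify stationarity: grad f(x*) = H x* + g = (0, 0).
Eigenvalues of H: 5.4384, 9.5616.
Both eigenvalues > 0, so H is positive definite -> x* is a strict local min.

min


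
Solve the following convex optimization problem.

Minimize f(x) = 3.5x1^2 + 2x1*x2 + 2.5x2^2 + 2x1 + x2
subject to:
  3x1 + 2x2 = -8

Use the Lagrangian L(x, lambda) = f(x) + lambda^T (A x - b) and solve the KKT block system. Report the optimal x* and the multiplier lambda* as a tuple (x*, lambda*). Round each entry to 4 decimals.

Form the Lagrangian:
  L(x, lambda) = (1/2) x^T Q x + c^T x + lambda^T (A x - b)
Stationarity (grad_x L = 0): Q x + c + A^T lambda = 0.
Primal feasibility: A x = b.

This gives the KKT block system:
  [ Q   A^T ] [ x     ]   [-c ]
  [ A    0  ] [ lambda ] = [ b ]

Solving the linear system:
  x*      = (-1.8367, -1.2449)
  lambda* = (4.449)
  f(x*)   = 15.3367

x* = (-1.8367, -1.2449), lambda* = (4.449)


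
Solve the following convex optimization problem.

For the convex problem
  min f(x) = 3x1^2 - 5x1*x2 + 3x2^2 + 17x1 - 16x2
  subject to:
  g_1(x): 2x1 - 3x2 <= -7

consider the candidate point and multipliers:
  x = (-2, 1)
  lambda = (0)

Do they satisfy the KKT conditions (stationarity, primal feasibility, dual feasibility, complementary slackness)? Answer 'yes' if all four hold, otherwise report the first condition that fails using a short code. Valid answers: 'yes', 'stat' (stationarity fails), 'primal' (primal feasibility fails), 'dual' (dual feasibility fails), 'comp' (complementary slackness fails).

Gradient of f: grad f(x) = Q x + c = (0, 0)
Constraint values g_i(x) = a_i^T x - b_i:
  g_1((-2, 1)) = 0
Stationarity residual: grad f(x) + sum_i lambda_i a_i = (0, 0)
  -> stationarity OK
Primal feasibility (all g_i <= 0): OK
Dual feasibility (all lambda_i >= 0): OK
Complementary slackness (lambda_i * g_i(x) = 0 for all i): OK

Verdict: yes, KKT holds.

yes


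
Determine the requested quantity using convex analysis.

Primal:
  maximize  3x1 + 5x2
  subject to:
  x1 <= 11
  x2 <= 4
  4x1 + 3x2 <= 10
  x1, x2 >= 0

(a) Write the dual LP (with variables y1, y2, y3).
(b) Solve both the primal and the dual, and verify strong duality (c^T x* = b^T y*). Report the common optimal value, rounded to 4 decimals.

The standard primal-dual pair for 'max c^T x s.t. A x <= b, x >= 0' is:
  Dual:  min b^T y  s.t.  A^T y >= c,  y >= 0.

So the dual LP is:
  minimize  11y1 + 4y2 + 10y3
  subject to:
    y1 + 4y3 >= 3
    y2 + 3y3 >= 5
    y1, y2, y3 >= 0

Solving the primal: x* = (0, 3.3333).
  primal value c^T x* = 16.6667.
Solving the dual: y* = (0, 0, 1.6667).
  dual value b^T y* = 16.6667.
Strong duality: c^T x* = b^T y*. Confirmed.

16.6667


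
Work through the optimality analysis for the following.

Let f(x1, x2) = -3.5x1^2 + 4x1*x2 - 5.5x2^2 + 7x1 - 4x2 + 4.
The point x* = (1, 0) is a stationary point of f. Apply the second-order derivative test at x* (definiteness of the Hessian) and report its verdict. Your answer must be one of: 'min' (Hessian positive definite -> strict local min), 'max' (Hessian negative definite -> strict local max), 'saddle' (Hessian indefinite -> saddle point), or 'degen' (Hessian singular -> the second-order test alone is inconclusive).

Compute the Hessian H = grad^2 f:
  H = [[-7, 4], [4, -11]]
Verify stationarity: grad f(x*) = H x* + g = (0, 0).
Eigenvalues of H: -13.4721, -4.5279.
Both eigenvalues < 0, so H is negative definite -> x* is a strict local max.

max


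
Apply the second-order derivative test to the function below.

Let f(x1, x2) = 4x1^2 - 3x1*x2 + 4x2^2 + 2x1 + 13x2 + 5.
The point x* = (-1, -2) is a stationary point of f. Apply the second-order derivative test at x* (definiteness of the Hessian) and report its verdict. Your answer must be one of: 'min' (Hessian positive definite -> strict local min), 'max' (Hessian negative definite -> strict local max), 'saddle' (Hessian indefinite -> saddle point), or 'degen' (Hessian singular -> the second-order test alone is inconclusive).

Compute the Hessian H = grad^2 f:
  H = [[8, -3], [-3, 8]]
Verify stationarity: grad f(x*) = H x* + g = (0, 0).
Eigenvalues of H: 5, 11.
Both eigenvalues > 0, so H is positive definite -> x* is a strict local min.

min


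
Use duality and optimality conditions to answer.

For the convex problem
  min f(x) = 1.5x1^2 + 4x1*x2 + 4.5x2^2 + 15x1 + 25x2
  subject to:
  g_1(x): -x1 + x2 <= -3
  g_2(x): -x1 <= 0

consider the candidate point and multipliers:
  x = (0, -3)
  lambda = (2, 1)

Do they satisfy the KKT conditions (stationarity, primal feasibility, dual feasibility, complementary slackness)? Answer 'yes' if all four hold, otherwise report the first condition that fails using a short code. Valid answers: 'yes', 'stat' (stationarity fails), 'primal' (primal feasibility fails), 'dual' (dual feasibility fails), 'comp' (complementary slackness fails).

Gradient of f: grad f(x) = Q x + c = (3, -2)
Constraint values g_i(x) = a_i^T x - b_i:
  g_1((0, -3)) = 0
  g_2((0, -3)) = 0
Stationarity residual: grad f(x) + sum_i lambda_i a_i = (0, 0)
  -> stationarity OK
Primal feasibility (all g_i <= 0): OK
Dual feasibility (all lambda_i >= 0): OK
Complementary slackness (lambda_i * g_i(x) = 0 for all i): OK

Verdict: yes, KKT holds.

yes


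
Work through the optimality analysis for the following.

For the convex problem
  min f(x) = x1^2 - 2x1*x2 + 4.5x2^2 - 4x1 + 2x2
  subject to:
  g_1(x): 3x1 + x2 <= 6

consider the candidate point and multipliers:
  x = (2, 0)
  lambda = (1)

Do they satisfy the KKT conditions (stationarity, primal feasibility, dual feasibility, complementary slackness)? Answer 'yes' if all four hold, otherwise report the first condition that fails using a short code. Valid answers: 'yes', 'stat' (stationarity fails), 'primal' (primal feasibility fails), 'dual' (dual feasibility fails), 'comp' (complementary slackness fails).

Gradient of f: grad f(x) = Q x + c = (0, -2)
Constraint values g_i(x) = a_i^T x - b_i:
  g_1((2, 0)) = 0
Stationarity residual: grad f(x) + sum_i lambda_i a_i = (3, -1)
  -> stationarity FAILS
Primal feasibility (all g_i <= 0): OK
Dual feasibility (all lambda_i >= 0): OK
Complementary slackness (lambda_i * g_i(x) = 0 for all i): OK

Verdict: the first failing condition is stationarity -> stat.

stat


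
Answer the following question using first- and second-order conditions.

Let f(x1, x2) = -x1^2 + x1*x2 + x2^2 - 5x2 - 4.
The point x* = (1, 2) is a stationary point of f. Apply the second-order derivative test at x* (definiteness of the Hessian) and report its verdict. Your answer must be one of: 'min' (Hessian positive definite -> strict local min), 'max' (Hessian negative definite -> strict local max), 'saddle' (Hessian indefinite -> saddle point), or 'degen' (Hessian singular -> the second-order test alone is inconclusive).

Compute the Hessian H = grad^2 f:
  H = [[-2, 1], [1, 2]]
Verify stationarity: grad f(x*) = H x* + g = (0, 0).
Eigenvalues of H: -2.2361, 2.2361.
Eigenvalues have mixed signs, so H is indefinite -> x* is a saddle point.

saddle


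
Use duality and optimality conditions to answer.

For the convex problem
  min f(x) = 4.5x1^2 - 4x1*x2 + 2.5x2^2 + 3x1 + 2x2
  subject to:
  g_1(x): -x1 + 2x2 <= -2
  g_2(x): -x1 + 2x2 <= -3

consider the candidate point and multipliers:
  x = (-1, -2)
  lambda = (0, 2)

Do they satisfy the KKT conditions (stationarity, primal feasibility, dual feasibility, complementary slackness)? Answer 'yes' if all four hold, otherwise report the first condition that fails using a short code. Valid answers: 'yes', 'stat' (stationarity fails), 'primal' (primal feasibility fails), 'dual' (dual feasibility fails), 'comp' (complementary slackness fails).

Gradient of f: grad f(x) = Q x + c = (2, -4)
Constraint values g_i(x) = a_i^T x - b_i:
  g_1((-1, -2)) = -1
  g_2((-1, -2)) = 0
Stationarity residual: grad f(x) + sum_i lambda_i a_i = (0, 0)
  -> stationarity OK
Primal feasibility (all g_i <= 0): OK
Dual feasibility (all lambda_i >= 0): OK
Complementary slackness (lambda_i * g_i(x) = 0 for all i): OK

Verdict: yes, KKT holds.

yes


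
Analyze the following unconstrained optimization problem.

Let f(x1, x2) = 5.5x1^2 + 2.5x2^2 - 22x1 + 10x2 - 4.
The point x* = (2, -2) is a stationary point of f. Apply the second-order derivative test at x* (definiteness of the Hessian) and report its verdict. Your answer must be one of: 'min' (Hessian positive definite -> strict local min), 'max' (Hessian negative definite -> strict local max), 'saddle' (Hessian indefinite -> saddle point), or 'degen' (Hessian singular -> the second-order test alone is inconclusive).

Compute the Hessian H = grad^2 f:
  H = [[11, 0], [0, 5]]
Verify stationarity: grad f(x*) = H x* + g = (0, 0).
Eigenvalues of H: 5, 11.
Both eigenvalues > 0, so H is positive definite -> x* is a strict local min.

min


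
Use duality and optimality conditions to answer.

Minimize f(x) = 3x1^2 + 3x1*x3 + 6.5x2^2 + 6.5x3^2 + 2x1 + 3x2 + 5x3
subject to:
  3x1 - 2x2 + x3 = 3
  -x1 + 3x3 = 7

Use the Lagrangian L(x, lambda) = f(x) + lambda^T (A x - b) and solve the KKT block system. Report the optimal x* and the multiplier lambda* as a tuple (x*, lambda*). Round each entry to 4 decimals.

Form the Lagrangian:
  L(x, lambda) = (1/2) x^T Q x + c^T x + lambda^T (A x - b)
Stationarity (grad_x L = 0): Q x + c + A^T lambda = 0.
Primal feasibility: A x = b.

This gives the KKT block system:
  [ Q   A^T ] [ x     ]   [-c ]
  [ A    0  ] [ lambda ] = [ b ]

Solving the linear system:
  x*      = (-0.4073, -1.0122, 2.1976)
  lambda* = (-5.0793, -9.089)
  f(x*)   = 42.9988

x* = (-0.4073, -1.0122, 2.1976), lambda* = (-5.0793, -9.089)


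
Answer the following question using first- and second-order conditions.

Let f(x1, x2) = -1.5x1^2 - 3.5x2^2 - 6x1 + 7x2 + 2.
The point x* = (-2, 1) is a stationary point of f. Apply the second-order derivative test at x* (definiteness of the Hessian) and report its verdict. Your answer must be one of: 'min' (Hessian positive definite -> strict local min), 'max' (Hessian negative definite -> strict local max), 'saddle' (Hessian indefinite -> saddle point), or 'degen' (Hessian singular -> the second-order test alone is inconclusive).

Compute the Hessian H = grad^2 f:
  H = [[-3, 0], [0, -7]]
Verify stationarity: grad f(x*) = H x* + g = (0, 0).
Eigenvalues of H: -7, -3.
Both eigenvalues < 0, so H is negative definite -> x* is a strict local max.

max


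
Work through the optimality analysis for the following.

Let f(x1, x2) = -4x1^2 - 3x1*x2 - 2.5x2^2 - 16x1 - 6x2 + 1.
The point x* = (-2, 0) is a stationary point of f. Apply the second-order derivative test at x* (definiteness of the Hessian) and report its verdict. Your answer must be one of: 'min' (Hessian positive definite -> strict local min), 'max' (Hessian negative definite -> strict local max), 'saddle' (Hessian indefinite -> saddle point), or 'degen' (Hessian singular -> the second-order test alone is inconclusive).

Compute the Hessian H = grad^2 f:
  H = [[-8, -3], [-3, -5]]
Verify stationarity: grad f(x*) = H x* + g = (0, 0).
Eigenvalues of H: -9.8541, -3.1459.
Both eigenvalues < 0, so H is negative definite -> x* is a strict local max.

max


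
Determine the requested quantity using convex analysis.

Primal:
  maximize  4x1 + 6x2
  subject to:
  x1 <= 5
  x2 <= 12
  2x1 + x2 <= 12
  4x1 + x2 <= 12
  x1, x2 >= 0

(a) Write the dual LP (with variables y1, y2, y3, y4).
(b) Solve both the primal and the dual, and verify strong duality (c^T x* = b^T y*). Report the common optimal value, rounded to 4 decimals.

The standard primal-dual pair for 'max c^T x s.t. A x <= b, x >= 0' is:
  Dual:  min b^T y  s.t.  A^T y >= c,  y >= 0.

So the dual LP is:
  minimize  5y1 + 12y2 + 12y3 + 12y4
  subject to:
    y1 + 2y3 + 4y4 >= 4
    y2 + y3 + y4 >= 6
    y1, y2, y3, y4 >= 0

Solving the primal: x* = (0, 12).
  primal value c^T x* = 72.
Solving the dual: y* = (0, 5, 0, 1).
  dual value b^T y* = 72.
Strong duality: c^T x* = b^T y*. Confirmed.

72


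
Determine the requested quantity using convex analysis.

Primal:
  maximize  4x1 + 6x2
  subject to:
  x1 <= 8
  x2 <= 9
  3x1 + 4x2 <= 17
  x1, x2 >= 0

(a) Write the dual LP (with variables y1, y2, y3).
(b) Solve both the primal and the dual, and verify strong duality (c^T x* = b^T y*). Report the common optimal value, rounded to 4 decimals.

The standard primal-dual pair for 'max c^T x s.t. A x <= b, x >= 0' is:
  Dual:  min b^T y  s.t.  A^T y >= c,  y >= 0.

So the dual LP is:
  minimize  8y1 + 9y2 + 17y3
  subject to:
    y1 + 3y3 >= 4
    y2 + 4y3 >= 6
    y1, y2, y3 >= 0

Solving the primal: x* = (0, 4.25).
  primal value c^T x* = 25.5.
Solving the dual: y* = (0, 0, 1.5).
  dual value b^T y* = 25.5.
Strong duality: c^T x* = b^T y*. Confirmed.

25.5


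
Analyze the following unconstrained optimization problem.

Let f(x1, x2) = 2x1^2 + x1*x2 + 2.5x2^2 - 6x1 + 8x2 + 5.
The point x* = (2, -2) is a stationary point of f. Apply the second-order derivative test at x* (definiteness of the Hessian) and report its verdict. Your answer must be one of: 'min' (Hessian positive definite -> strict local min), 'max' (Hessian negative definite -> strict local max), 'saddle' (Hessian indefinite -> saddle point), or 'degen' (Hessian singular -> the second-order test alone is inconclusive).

Compute the Hessian H = grad^2 f:
  H = [[4, 1], [1, 5]]
Verify stationarity: grad f(x*) = H x* + g = (0, 0).
Eigenvalues of H: 3.382, 5.618.
Both eigenvalues > 0, so H is positive definite -> x* is a strict local min.

min


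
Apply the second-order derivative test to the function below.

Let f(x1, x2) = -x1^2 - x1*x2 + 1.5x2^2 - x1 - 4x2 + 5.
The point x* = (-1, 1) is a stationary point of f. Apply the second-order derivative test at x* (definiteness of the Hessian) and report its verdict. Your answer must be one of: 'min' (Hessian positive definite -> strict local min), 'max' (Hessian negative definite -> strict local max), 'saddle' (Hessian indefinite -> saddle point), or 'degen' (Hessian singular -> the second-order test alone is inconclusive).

Compute the Hessian H = grad^2 f:
  H = [[-2, -1], [-1, 3]]
Verify stationarity: grad f(x*) = H x* + g = (0, 0).
Eigenvalues of H: -2.1926, 3.1926.
Eigenvalues have mixed signs, so H is indefinite -> x* is a saddle point.

saddle


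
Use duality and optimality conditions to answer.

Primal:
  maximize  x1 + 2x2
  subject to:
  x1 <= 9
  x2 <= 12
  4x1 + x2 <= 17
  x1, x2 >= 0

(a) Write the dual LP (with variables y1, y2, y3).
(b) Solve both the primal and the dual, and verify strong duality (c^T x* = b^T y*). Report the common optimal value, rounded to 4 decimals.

The standard primal-dual pair for 'max c^T x s.t. A x <= b, x >= 0' is:
  Dual:  min b^T y  s.t.  A^T y >= c,  y >= 0.

So the dual LP is:
  minimize  9y1 + 12y2 + 17y3
  subject to:
    y1 + 4y3 >= 1
    y2 + y3 >= 2
    y1, y2, y3 >= 0

Solving the primal: x* = (1.25, 12).
  primal value c^T x* = 25.25.
Solving the dual: y* = (0, 1.75, 0.25).
  dual value b^T y* = 25.25.
Strong duality: c^T x* = b^T y*. Confirmed.

25.25


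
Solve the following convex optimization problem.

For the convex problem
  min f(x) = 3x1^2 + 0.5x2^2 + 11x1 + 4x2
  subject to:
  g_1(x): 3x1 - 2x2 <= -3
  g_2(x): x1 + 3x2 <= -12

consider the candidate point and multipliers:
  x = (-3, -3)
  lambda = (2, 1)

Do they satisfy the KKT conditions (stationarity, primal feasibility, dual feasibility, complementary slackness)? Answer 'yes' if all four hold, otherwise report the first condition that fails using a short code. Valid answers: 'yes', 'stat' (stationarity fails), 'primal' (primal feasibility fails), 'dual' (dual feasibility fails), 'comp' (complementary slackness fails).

Gradient of f: grad f(x) = Q x + c = (-7, 1)
Constraint values g_i(x) = a_i^T x - b_i:
  g_1((-3, -3)) = 0
  g_2((-3, -3)) = 0
Stationarity residual: grad f(x) + sum_i lambda_i a_i = (0, 0)
  -> stationarity OK
Primal feasibility (all g_i <= 0): OK
Dual feasibility (all lambda_i >= 0): OK
Complementary slackness (lambda_i * g_i(x) = 0 for all i): OK

Verdict: yes, KKT holds.

yes


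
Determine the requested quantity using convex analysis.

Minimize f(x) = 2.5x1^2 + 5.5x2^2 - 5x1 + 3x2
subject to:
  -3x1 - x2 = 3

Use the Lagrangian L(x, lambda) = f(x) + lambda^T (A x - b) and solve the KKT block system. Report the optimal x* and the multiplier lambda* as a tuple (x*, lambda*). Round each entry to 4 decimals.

Form the Lagrangian:
  L(x, lambda) = (1/2) x^T Q x + c^T x + lambda^T (A x - b)
Stationarity (grad_x L = 0): Q x + c + A^T lambda = 0.
Primal feasibility: A x = b.

This gives the KKT block system:
  [ Q   A^T ] [ x     ]   [-c ]
  [ A    0  ] [ lambda ] = [ b ]

Solving the linear system:
  x*      = (-0.8173, -0.5481)
  lambda* = (-3.0288)
  f(x*)   = 5.7644

x* = (-0.8173, -0.5481), lambda* = (-3.0288)


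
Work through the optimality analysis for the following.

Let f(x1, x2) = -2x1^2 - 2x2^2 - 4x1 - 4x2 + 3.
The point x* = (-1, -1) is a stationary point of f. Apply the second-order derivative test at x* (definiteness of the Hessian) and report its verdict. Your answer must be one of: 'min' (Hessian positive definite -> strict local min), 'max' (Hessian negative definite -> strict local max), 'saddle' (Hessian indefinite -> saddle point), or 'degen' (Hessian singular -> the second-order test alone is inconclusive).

Compute the Hessian H = grad^2 f:
  H = [[-4, 0], [0, -4]]
Verify stationarity: grad f(x*) = H x* + g = (0, 0).
Eigenvalues of H: -4, -4.
Both eigenvalues < 0, so H is negative definite -> x* is a strict local max.

max


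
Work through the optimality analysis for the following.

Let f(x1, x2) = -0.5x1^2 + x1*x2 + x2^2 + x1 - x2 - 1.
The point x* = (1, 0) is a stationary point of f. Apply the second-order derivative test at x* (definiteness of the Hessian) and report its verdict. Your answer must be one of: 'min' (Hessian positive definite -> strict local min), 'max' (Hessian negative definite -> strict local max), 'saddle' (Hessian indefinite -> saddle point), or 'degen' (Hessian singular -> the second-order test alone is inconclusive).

Compute the Hessian H = grad^2 f:
  H = [[-1, 1], [1, 2]]
Verify stationarity: grad f(x*) = H x* + g = (0, 0).
Eigenvalues of H: -1.3028, 2.3028.
Eigenvalues have mixed signs, so H is indefinite -> x* is a saddle point.

saddle


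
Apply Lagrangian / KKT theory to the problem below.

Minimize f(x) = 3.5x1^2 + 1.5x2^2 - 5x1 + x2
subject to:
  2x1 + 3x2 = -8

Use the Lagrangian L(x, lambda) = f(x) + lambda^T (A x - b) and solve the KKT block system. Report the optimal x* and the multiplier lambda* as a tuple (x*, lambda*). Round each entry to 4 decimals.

Form the Lagrangian:
  L(x, lambda) = (1/2) x^T Q x + c^T x + lambda^T (A x - b)
Stationarity (grad_x L = 0): Q x + c + A^T lambda = 0.
Primal feasibility: A x = b.

This gives the KKT block system:
  [ Q   A^T ] [ x     ]   [-c ]
  [ A    0  ] [ lambda ] = [ b ]

Solving the linear system:
  x*      = (0.04, -2.6933)
  lambda* = (2.36)
  f(x*)   = 7.9933

x* = (0.04, -2.6933), lambda* = (2.36)


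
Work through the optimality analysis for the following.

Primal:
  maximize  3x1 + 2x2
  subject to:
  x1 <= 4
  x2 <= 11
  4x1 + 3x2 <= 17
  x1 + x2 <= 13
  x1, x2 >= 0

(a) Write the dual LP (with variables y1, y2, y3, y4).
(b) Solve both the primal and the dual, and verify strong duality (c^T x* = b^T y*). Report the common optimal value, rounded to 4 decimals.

The standard primal-dual pair for 'max c^T x s.t. A x <= b, x >= 0' is:
  Dual:  min b^T y  s.t.  A^T y >= c,  y >= 0.

So the dual LP is:
  minimize  4y1 + 11y2 + 17y3 + 13y4
  subject to:
    y1 + 4y3 + y4 >= 3
    y2 + 3y3 + y4 >= 2
    y1, y2, y3, y4 >= 0

Solving the primal: x* = (4, 0.3333).
  primal value c^T x* = 12.6667.
Solving the dual: y* = (0.3333, 0, 0.6667, 0).
  dual value b^T y* = 12.6667.
Strong duality: c^T x* = b^T y*. Confirmed.

12.6667


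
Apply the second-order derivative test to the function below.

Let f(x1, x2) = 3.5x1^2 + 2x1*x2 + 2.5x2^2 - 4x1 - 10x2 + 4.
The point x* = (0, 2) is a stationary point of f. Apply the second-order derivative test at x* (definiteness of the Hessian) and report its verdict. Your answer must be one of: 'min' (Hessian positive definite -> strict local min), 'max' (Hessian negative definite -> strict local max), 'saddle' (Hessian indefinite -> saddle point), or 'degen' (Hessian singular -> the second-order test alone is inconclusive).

Compute the Hessian H = grad^2 f:
  H = [[7, 2], [2, 5]]
Verify stationarity: grad f(x*) = H x* + g = (0, 0).
Eigenvalues of H: 3.7639, 8.2361.
Both eigenvalues > 0, so H is positive definite -> x* is a strict local min.

min


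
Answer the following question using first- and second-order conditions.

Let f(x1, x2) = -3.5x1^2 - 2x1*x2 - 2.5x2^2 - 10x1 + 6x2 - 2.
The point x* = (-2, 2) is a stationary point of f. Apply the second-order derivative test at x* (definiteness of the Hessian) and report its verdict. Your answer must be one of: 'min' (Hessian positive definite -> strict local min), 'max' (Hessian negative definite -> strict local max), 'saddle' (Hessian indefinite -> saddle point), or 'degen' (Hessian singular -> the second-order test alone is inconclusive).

Compute the Hessian H = grad^2 f:
  H = [[-7, -2], [-2, -5]]
Verify stationarity: grad f(x*) = H x* + g = (0, 0).
Eigenvalues of H: -8.2361, -3.7639.
Both eigenvalues < 0, so H is negative definite -> x* is a strict local max.

max


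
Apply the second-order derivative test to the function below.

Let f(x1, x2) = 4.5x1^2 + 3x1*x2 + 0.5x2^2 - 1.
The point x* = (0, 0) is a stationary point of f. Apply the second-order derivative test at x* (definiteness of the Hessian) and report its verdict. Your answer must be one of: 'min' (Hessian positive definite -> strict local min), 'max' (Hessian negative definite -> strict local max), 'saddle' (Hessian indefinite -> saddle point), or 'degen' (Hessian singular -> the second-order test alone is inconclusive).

Compute the Hessian H = grad^2 f:
  H = [[9, 3], [3, 1]]
Verify stationarity: grad f(x*) = H x* + g = (0, 0).
Eigenvalues of H: 0, 10.
H has a zero eigenvalue (singular; positive semidefinite but not definite), so H is neither positive definite, negative definite, nor indefinite. The second-order test alone is inconclusive -> degen.
(Indeed, f is constant along the null direction of H through x*, so x* is not a strict local extremum.)

degen


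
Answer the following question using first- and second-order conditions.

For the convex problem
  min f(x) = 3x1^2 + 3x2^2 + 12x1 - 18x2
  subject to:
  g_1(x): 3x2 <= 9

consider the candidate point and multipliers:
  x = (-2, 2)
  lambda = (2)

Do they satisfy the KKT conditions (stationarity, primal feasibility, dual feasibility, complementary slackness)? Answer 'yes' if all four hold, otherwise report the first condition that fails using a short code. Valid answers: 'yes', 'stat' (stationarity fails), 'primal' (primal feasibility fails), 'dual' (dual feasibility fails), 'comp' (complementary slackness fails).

Gradient of f: grad f(x) = Q x + c = (0, -6)
Constraint values g_i(x) = a_i^T x - b_i:
  g_1((-2, 2)) = -3
Stationarity residual: grad f(x) + sum_i lambda_i a_i = (0, 0)
  -> stationarity OK
Primal feasibility (all g_i <= 0): OK
Dual feasibility (all lambda_i >= 0): OK
Complementary slackness (lambda_i * g_i(x) = 0 for all i): FAILS

Verdict: the first failing condition is complementary_slackness -> comp.

comp


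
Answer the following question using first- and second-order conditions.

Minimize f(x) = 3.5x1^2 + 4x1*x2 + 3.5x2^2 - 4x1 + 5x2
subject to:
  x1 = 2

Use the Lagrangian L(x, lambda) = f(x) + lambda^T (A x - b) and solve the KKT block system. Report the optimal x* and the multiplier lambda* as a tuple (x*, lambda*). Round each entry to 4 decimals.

Form the Lagrangian:
  L(x, lambda) = (1/2) x^T Q x + c^T x + lambda^T (A x - b)
Stationarity (grad_x L = 0): Q x + c + A^T lambda = 0.
Primal feasibility: A x = b.

This gives the KKT block system:
  [ Q   A^T ] [ x     ]   [-c ]
  [ A    0  ] [ lambda ] = [ b ]

Solving the linear system:
  x*      = (2, -1.8571)
  lambda* = (-2.5714)
  f(x*)   = -6.0714

x* = (2, -1.8571), lambda* = (-2.5714)


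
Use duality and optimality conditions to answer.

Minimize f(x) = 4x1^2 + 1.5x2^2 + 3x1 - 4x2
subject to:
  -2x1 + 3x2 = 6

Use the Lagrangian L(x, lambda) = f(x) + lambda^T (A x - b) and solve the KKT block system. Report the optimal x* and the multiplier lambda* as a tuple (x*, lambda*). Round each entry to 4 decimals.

Form the Lagrangian:
  L(x, lambda) = (1/2) x^T Q x + c^T x + lambda^T (A x - b)
Stationarity (grad_x L = 0): Q x + c + A^T lambda = 0.
Primal feasibility: A x = b.

This gives the KKT block system:
  [ Q   A^T ] [ x     ]   [-c ]
  [ A    0  ] [ lambda ] = [ b ]

Solving the linear system:
  x*      = (-0.4643, 1.6905)
  lambda* = (-0.3571)
  f(x*)   = -3.006

x* = (-0.4643, 1.6905), lambda* = (-0.3571)


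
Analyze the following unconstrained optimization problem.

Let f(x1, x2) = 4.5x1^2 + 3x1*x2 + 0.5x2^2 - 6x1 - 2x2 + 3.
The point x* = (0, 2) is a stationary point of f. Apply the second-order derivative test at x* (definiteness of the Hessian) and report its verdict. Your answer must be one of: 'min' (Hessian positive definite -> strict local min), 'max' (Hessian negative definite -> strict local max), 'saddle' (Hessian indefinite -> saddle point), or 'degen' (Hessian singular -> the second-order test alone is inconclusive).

Compute the Hessian H = grad^2 f:
  H = [[9, 3], [3, 1]]
Verify stationarity: grad f(x*) = H x* + g = (0, 0).
Eigenvalues of H: 0, 10.
H has a zero eigenvalue (singular; positive semidefinite but not definite), so H is neither positive definite, negative definite, nor indefinite. The second-order test alone is inconclusive -> degen.
(Indeed, f is constant along the null direction of H through x*, so x* is not a strict local extremum.)

degen


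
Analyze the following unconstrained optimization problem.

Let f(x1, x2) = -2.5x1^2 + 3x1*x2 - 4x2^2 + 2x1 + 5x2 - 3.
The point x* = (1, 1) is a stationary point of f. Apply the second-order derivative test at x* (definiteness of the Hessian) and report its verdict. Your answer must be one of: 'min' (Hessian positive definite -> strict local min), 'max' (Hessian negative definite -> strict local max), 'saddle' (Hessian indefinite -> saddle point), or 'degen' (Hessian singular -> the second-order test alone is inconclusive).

Compute the Hessian H = grad^2 f:
  H = [[-5, 3], [3, -8]]
Verify stationarity: grad f(x*) = H x* + g = (0, 0).
Eigenvalues of H: -9.8541, -3.1459.
Both eigenvalues < 0, so H is negative definite -> x* is a strict local max.

max


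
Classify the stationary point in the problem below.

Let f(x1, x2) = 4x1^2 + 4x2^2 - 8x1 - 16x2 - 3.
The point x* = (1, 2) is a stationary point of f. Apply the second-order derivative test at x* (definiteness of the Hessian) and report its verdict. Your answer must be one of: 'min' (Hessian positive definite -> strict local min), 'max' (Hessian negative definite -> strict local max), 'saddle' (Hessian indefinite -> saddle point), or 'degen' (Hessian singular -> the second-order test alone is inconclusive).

Compute the Hessian H = grad^2 f:
  H = [[8, 0], [0, 8]]
Verify stationarity: grad f(x*) = H x* + g = (0, 0).
Eigenvalues of H: 8, 8.
Both eigenvalues > 0, so H is positive definite -> x* is a strict local min.

min


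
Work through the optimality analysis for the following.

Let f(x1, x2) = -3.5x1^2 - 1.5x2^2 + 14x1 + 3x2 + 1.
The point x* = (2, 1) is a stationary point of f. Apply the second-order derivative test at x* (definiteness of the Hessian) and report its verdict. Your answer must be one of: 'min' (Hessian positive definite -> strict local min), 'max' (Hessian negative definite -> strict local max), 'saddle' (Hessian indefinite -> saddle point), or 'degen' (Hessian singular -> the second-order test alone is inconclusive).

Compute the Hessian H = grad^2 f:
  H = [[-7, 0], [0, -3]]
Verify stationarity: grad f(x*) = H x* + g = (0, 0).
Eigenvalues of H: -7, -3.
Both eigenvalues < 0, so H is negative definite -> x* is a strict local max.

max


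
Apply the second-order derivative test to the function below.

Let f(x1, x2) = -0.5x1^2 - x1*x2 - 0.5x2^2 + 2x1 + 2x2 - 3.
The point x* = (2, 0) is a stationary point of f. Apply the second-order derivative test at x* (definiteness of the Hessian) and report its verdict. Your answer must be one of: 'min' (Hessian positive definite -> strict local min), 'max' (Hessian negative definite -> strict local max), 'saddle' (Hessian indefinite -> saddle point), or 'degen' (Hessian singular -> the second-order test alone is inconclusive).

Compute the Hessian H = grad^2 f:
  H = [[-1, -1], [-1, -1]]
Verify stationarity: grad f(x*) = H x* + g = (0, 0).
Eigenvalues of H: -2, 0.
H has a zero eigenvalue (singular; negative semidefinite but not definite), so H is neither positive definite, negative definite, nor indefinite. The second-order test alone is inconclusive -> degen.
(Indeed, f is constant along the null direction of H through x*, so x* is not a strict local extremum.)

degen


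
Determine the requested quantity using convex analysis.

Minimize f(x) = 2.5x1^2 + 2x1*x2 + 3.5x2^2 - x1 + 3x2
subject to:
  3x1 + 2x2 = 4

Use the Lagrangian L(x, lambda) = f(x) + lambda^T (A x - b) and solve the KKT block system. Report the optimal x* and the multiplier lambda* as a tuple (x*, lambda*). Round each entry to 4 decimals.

Form the Lagrangian:
  L(x, lambda) = (1/2) x^T Q x + c^T x + lambda^T (A x - b)
Stationarity (grad_x L = 0): Q x + c + A^T lambda = 0.
Primal feasibility: A x = b.

This gives the KKT block system:
  [ Q   A^T ] [ x     ]   [-c ]
  [ A    0  ] [ lambda ] = [ b ]

Solving the linear system:
  x*      = (1.5254, -0.2881)
  lambda* = (-2.0169)
  f(x*)   = 2.839

x* = (1.5254, -0.2881), lambda* = (-2.0169)


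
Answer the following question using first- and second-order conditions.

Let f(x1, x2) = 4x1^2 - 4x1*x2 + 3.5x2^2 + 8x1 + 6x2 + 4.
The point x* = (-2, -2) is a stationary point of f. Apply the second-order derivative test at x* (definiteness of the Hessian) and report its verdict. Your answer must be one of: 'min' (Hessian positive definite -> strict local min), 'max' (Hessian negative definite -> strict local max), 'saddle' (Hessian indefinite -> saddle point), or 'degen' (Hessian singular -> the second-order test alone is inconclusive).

Compute the Hessian H = grad^2 f:
  H = [[8, -4], [-4, 7]]
Verify stationarity: grad f(x*) = H x* + g = (0, 0).
Eigenvalues of H: 3.4689, 11.5311.
Both eigenvalues > 0, so H is positive definite -> x* is a strict local min.

min


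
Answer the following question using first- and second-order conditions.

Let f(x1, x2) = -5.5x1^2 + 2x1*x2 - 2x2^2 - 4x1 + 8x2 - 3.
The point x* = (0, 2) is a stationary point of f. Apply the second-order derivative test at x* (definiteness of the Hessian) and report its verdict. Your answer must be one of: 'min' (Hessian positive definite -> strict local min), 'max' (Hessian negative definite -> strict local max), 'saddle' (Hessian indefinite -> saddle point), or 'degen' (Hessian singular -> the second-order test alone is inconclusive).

Compute the Hessian H = grad^2 f:
  H = [[-11, 2], [2, -4]]
Verify stationarity: grad f(x*) = H x* + g = (0, 0).
Eigenvalues of H: -11.5311, -3.4689.
Both eigenvalues < 0, so H is negative definite -> x* is a strict local max.

max


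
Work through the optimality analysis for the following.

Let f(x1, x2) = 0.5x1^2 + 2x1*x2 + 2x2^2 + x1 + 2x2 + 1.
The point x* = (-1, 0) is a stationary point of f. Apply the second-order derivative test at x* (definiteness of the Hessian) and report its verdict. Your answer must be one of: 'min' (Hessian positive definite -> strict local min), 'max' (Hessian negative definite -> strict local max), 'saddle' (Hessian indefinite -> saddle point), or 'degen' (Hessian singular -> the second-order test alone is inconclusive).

Compute the Hessian H = grad^2 f:
  H = [[1, 2], [2, 4]]
Verify stationarity: grad f(x*) = H x* + g = (0, 0).
Eigenvalues of H: 0, 5.
H has a zero eigenvalue (singular; positive semidefinite but not definite), so H is neither positive definite, negative definite, nor indefinite. The second-order test alone is inconclusive -> degen.
(Indeed, f is constant along the null direction of H through x*, so x* is not a strict local extremum.)

degen


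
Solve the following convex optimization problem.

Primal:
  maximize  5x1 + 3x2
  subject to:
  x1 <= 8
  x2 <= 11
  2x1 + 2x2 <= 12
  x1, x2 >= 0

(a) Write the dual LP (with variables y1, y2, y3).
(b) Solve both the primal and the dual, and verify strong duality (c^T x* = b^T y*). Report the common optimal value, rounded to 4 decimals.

The standard primal-dual pair for 'max c^T x s.t. A x <= b, x >= 0' is:
  Dual:  min b^T y  s.t.  A^T y >= c,  y >= 0.

So the dual LP is:
  minimize  8y1 + 11y2 + 12y3
  subject to:
    y1 + 2y3 >= 5
    y2 + 2y3 >= 3
    y1, y2, y3 >= 0

Solving the primal: x* = (6, 0).
  primal value c^T x* = 30.
Solving the dual: y* = (0, 0, 2.5).
  dual value b^T y* = 30.
Strong duality: c^T x* = b^T y*. Confirmed.

30


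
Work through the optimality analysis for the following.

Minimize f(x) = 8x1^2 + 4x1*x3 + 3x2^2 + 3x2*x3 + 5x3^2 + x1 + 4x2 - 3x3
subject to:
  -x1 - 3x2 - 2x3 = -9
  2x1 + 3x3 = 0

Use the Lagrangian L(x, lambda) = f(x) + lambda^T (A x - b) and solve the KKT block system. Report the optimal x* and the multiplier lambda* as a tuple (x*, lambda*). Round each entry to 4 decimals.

Form the Lagrangian:
  L(x, lambda) = (1/2) x^T Q x + c^T x + lambda^T (A x - b)
Stationarity (grad_x L = 0): Q x + c + A^T lambda = 0.
Primal feasibility: A x = b.

This gives the KKT block system:
  [ Q   A^T ] [ x     ]   [-c ]
  [ A    0  ] [ lambda ] = [ b ]

Solving the linear system:
  x*      = (0.0377, 3.0042, -0.0251)
  lambda* = (7.3166, 2.907)
  f(x*)   = 38.9895

x* = (0.0377, 3.0042, -0.0251), lambda* = (7.3166, 2.907)


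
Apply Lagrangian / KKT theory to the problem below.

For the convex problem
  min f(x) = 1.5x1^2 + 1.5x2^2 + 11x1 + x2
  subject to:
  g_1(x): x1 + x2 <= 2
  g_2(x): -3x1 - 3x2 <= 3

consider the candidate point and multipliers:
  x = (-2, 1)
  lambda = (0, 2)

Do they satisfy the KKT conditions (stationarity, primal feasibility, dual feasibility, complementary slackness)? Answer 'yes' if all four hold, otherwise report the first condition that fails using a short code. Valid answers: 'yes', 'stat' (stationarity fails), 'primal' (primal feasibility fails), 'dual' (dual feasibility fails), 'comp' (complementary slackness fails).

Gradient of f: grad f(x) = Q x + c = (5, 4)
Constraint values g_i(x) = a_i^T x - b_i:
  g_1((-2, 1)) = -3
  g_2((-2, 1)) = 0
Stationarity residual: grad f(x) + sum_i lambda_i a_i = (-1, -2)
  -> stationarity FAILS
Primal feasibility (all g_i <= 0): OK
Dual feasibility (all lambda_i >= 0): OK
Complementary slackness (lambda_i * g_i(x) = 0 for all i): OK

Verdict: the first failing condition is stationarity -> stat.

stat
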